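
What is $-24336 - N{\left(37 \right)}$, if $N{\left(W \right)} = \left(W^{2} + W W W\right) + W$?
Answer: $-76395$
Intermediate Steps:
$N{\left(W \right)} = W + W^{2} + W^{3}$ ($N{\left(W \right)} = \left(W^{2} + W^{2} W\right) + W = \left(W^{2} + W^{3}\right) + W = W + W^{2} + W^{3}$)
$-24336 - N{\left(37 \right)} = -24336 - 37 \left(1 + 37 + 37^{2}\right) = -24336 - 37 \left(1 + 37 + 1369\right) = -24336 - 37 \cdot 1407 = -24336 - 52059 = -76395$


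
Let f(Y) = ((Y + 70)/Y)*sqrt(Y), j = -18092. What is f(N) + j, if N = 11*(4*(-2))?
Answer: -18092 + 9*I*sqrt(22)/22 ≈ -18092.0 + 1.9188*I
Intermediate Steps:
N = -88 (N = 11*(-8) = -88)
f(Y) = (70 + Y)/sqrt(Y) (f(Y) = ((70 + Y)/Y)*sqrt(Y) = (70 + Y)/sqrt(Y))
f(N) + j = (70 - 88)/sqrt(-88) - 18092 = -I*sqrt(22)/44*(-18) - 18092 = 9*I*sqrt(22)/22 - 18092 = -18092 + 9*I*sqrt(22)/22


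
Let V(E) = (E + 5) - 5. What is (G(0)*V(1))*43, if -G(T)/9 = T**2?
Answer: 0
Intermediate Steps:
V(E) = E (V(E) = (5 + E) - 5 = E)
G(T) = -9*T**2
(G(0)*V(1))*43 = (-9*0**2*1)*43 = (-9*0*1)*43 = (0*1)*43 = 0*43 = 0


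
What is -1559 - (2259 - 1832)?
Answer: -1986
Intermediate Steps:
-1559 - (2259 - 1832) = -1559 - 1*427 = -1559 - 427 = -1986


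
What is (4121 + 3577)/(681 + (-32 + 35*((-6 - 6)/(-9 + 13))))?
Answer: 3849/272 ≈ 14.151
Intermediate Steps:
(4121 + 3577)/(681 + (-32 + 35*((-6 - 6)/(-9 + 13)))) = 7698/(681 + (-32 + 35*(-12/4))) = 7698/(681 + (-32 + 35*(-12*¼))) = 7698/(681 + (-32 + 35*(-3))) = 7698/(681 + (-32 - 105)) = 7698/(681 - 137) = 7698/544 = 7698*(1/544) = 3849/272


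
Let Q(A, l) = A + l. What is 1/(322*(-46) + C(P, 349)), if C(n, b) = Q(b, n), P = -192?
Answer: -1/14655 ≈ -6.8236e-5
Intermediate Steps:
C(n, b) = b + n
1/(322*(-46) + C(P, 349)) = 1/(322*(-46) + (349 - 192)) = 1/(-14812 + 157) = 1/(-14655) = -1/14655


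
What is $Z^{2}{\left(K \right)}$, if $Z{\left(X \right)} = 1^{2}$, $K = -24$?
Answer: $1$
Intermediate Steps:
$Z{\left(X \right)} = 1$
$Z^{2}{\left(K \right)} = 1^{2} = 1$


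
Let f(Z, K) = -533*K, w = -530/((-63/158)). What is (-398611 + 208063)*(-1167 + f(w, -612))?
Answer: -61933625892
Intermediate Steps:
w = 83740/63 (w = -530/((-63*1/158)) = -530/(-63/158) = -530*(-158/63) = 83740/63 ≈ 1329.2)
(-398611 + 208063)*(-1167 + f(w, -612)) = (-398611 + 208063)*(-1167 - 533*(-612)) = -190548*(-1167 + 326196) = -190548*325029 = -61933625892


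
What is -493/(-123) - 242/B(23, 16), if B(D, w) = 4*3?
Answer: -1325/82 ≈ -16.159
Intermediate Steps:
B(D, w) = 12
-493/(-123) - 242/B(23, 16) = -493/(-123) - 242/12 = -493*(-1/123) - 242*1/12 = 493/123 - 121/6 = -1325/82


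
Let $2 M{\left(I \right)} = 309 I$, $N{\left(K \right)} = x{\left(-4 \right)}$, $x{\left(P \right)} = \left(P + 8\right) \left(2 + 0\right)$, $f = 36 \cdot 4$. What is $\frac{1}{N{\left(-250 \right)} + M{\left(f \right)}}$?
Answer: $\frac{1}{22256} \approx 4.4932 \cdot 10^{-5}$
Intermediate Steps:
$f = 144$
$x{\left(P \right)} = 16 + 2 P$ ($x{\left(P \right)} = \left(8 + P\right) 2 = 16 + 2 P$)
$N{\left(K \right)} = 8$ ($N{\left(K \right)} = 16 + 2 \left(-4\right) = 16 - 8 = 8$)
$M{\left(I \right)} = \frac{309 I}{2}$
$\frac{1}{N{\left(-250 \right)} + M{\left(f \right)}} = \frac{1}{8 + \frac{309}{2} \cdot 144} = \frac{1}{8 + 22248} = \frac{1}{22256}$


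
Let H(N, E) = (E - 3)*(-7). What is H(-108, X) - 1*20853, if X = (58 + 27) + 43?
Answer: -21728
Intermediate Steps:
X = 128 (X = 85 + 43 = 128)
H(N, E) = 21 - 7*E (H(N, E) = (-3 + E)*(-7) = 21 - 7*E)
H(-108, X) - 1*20853 = (21 - 7*128) - 1*20853 = (21 - 896) - 20853 = -875 - 20853 = -21728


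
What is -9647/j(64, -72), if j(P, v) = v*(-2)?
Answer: -9647/144 ≈ -66.993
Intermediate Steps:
j(P, v) = -2*v
-9647/j(64, -72) = -9647/((-2*(-72))) = -9647/144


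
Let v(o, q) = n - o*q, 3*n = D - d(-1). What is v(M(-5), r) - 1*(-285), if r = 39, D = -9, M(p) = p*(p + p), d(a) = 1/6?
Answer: -30025/18 ≈ -1668.1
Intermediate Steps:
d(a) = 1/6
M(p) = 2*p**2 (M(p) = p*(2*p) = 2*p**2)
n = -55/18 (n = (-9 - 1*1/6)/3 = (-9 - 1/6)/3 = (1/3)*(-55/6) = -55/18 ≈ -3.0556)
v(o, q) = -55/18 - o*q
v(M(-5), r) - 1*(-285) = (-55/18 - 1*2*(-5)**2*39) - 1*(-285) = (-55/18 - 1*2*25*39) + 285 = (-55/18 - 1*50*39) + 285 = (-55/18 - 1950) + 285 = -35155/18 + 285 = -30025/18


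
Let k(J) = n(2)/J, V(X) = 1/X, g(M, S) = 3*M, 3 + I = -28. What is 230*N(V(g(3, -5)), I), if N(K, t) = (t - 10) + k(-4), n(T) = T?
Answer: -9545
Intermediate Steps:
I = -31 (I = -3 - 28 = -31)
k(J) = 2/J
N(K, t) = -21/2 + t (N(K, t) = (t - 10) + 2/(-4) = (-10 + t) + 2*(-¼) = (-10 + t) - ½ = -21/2 + t)
230*N(V(g(3, -5)), I) = 230*(-21/2 - 31) = 230*(-83/2) = -9545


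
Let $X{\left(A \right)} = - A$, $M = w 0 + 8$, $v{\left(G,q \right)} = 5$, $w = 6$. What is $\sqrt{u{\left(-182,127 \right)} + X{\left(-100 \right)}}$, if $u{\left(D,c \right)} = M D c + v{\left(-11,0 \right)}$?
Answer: $i \sqrt{184807} \approx 429.89 i$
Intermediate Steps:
$M = 8$ ($M = 6 \cdot 0 + 8 = 0 + 8 = 8$)
$u{\left(D,c \right)} = 5 + 8 D c$ ($u{\left(D,c \right)} = 8 D c + 5 = 5 + 8 D c$)
$\sqrt{u{\left(-182,127 \right)} + X{\left(-100 \right)}} = \sqrt{\left(5 + 8 \left(-182\right) 127\right) - -100} = \sqrt{\left(5 - 184912\right) + 100} = \sqrt{-184907 + 100} = \sqrt{-184807} = i \sqrt{184807}$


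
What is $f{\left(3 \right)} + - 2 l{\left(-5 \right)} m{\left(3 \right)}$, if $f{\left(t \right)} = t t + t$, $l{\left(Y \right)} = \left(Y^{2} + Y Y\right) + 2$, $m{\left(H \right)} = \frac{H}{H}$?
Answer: $-92$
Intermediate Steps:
$m{\left(H \right)} = 1$
$l{\left(Y \right)} = 2 + 2 Y^{2}$ ($l{\left(Y \right)} = \left(Y^{2} + Y^{2}\right) + 2 = 2 Y^{2} + 2 = 2 + 2 Y^{2}$)
$f{\left(t \right)} = t + t^{2}$ ($f{\left(t \right)} = t^{2} + t = t + t^{2}$)
$f{\left(3 \right)} + - 2 l{\left(-5 \right)} m{\left(3 \right)} = 3 \left(1 + 3\right) + - 2 \left(2 + 2 \left(-5\right)^{2}\right) 1 = 3 \cdot 4 + - 2 \left(2 + 2 \cdot 25\right) 1 = 12 + - 2 \left(2 + 50\right) 1 = 12 + \left(-2\right) 52 \cdot 1 = 12 - 104 = -92$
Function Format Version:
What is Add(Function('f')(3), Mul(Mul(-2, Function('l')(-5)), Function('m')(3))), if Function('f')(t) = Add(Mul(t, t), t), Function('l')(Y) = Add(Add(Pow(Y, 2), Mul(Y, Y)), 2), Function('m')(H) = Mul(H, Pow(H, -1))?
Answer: -92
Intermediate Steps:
Function('m')(H) = 1
Function('l')(Y) = Add(2, Mul(2, Pow(Y, 2))) (Function('l')(Y) = Add(Add(Pow(Y, 2), Pow(Y, 2)), 2) = Add(Mul(2, Pow(Y, 2)), 2) = Add(2, Mul(2, Pow(Y, 2))))
Function('f')(t) = Add(t, Pow(t, 2)) (Function('f')(t) = Add(Pow(t, 2), t) = Add(t, Pow(t, 2)))
Add(Function('f')(3), Mul(Mul(-2, Function('l')(-5)), Function('m')(3))) = Add(Mul(3, Add(1, 3)), Mul(Mul(-2, Add(2, Mul(2, Pow(-5, 2)))), 1)) = Add(Mul(3, 4), Mul(Mul(-2, Add(2, Mul(2, 25))), 1)) = Add(12, Mul(Mul(-2, Add(2, 50)), 1)) = Add(12, Mul(Mul(-2, 52), 1)) = Add(12, Mul(-104, 1)) = Add(12, -104) = -92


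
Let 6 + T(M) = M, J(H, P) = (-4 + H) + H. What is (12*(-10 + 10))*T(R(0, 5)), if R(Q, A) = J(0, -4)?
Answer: 0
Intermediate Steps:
J(H, P) = -4 + 2*H
R(Q, A) = -4 (R(Q, A) = -4 + 2*0 = -4 + 0 = -4)
T(M) = -6 + M
(12*(-10 + 10))*T(R(0, 5)) = (12*(-10 + 10))*(-6 - 4) = (12*0)*(-10) = 0*(-10) = 0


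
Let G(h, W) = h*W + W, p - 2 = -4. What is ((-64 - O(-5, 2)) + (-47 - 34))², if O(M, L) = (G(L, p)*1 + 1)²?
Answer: 28900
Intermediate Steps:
p = -2 (p = 2 - 4 = -2)
G(h, W) = W + W*h (G(h, W) = W*h + W = W + W*h)
O(M, L) = (-1 - 2*L)² (O(M, L) = (-2*(1 + L)*1 + 1)² = ((-2 - 2*L)*1 + 1)² = ((-2 - 2*L) + 1)² = (-1 - 2*L)²)
((-64 - O(-5, 2)) + (-47 - 34))² = ((-64 - (1 + 2*2)²) + (-47 - 34))² = ((-64 - (1 + 4)²) - 81)² = ((-64 - 1*5²) - 81)² = ((-64 - 1*25) - 81)² = ((-64 - 25) - 81)² = (-89 - 81)² = (-170)² = 28900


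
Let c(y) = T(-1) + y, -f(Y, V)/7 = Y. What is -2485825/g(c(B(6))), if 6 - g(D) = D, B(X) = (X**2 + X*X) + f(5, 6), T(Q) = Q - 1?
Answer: 2485825/29 ≈ 85718.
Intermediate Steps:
T(Q) = -1 + Q
f(Y, V) = -7*Y
B(X) = -35 + 2*X**2 (B(X) = (X**2 + X*X) - 7*5 = (X**2 + X**2) - 35 = 2*X**2 - 35 = -35 + 2*X**2)
c(y) = -2 + y (c(y) = (-1 - 1) + y = -2 + y)
g(D) = 6 - D
-2485825/g(c(B(6))) = -2485825/(6 - (-2 + (-35 + 2*6**2))) = -2485825/(6 - (-2 + (-35 + 2*36))) = -2485825/(6 - (-2 + (-35 + 72))) = -2485825/(6 - (-2 + 37)) = -2485825/(6 - 1*35) = -2485825/(6 - 35) = -2485825/(-29) = -2485825*(-1/29) = 2485825/29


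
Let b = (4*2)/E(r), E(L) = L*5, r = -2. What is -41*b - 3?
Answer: 149/5 ≈ 29.800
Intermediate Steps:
E(L) = 5*L
b = -4/5 (b = (4*2)/((5*(-2))) = 8/(-10) = 8*(-1/10) = -4/5 ≈ -0.80000)
-41*b - 3 = -41*(-4/5) - 3 = 164/5 - 3 = 149/5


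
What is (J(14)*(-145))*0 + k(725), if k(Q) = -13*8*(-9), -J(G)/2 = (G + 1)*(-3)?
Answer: 936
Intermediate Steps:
J(G) = 6 + 6*G (J(G) = -2*(G + 1)*(-3) = -2*(1 + G)*(-3) = -2*(-3 - 3*G) = 6 + 6*G)
k(Q) = 936 (k(Q) = -104*(-9) = 936)
(J(14)*(-145))*0 + k(725) = ((6 + 6*14)*(-145))*0 + 936 = ((6 + 84)*(-145))*0 + 936 = (90*(-145))*0 + 936 = -13050*0 + 936 = 0 + 936 = 936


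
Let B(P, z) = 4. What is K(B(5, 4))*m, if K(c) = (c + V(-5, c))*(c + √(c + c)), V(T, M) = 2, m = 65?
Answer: 1560 + 780*√2 ≈ 2663.1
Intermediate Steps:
K(c) = (2 + c)*(c + √2*√c) (K(c) = (c + 2)*(c + √(c + c)) = (2 + c)*(c + √(2*c)) = (2 + c)*(c + √2*√c))
K(B(5, 4))*m = (4² + 2*4 + √2*4^(3/2) + 2*√2*√4)*65 = (16 + 8 + √2*8 + 2*√2*2)*65 = (16 + 8 + 8*√2 + 4*√2)*65 = (24 + 12*√2)*65 = 1560 + 780*√2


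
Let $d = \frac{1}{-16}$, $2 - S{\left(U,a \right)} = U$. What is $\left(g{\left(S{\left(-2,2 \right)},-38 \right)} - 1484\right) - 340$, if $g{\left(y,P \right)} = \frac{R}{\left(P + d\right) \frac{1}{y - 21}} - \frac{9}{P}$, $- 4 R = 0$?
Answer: $- \frac{69303}{38} \approx -1823.8$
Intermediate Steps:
$R = 0$ ($R = \left(- \frac{1}{4}\right) 0 = 0$)
$S{\left(U,a \right)} = 2 - U$
$d = - \frac{1}{16} \approx -0.0625$
$g{\left(y,P \right)} = - \frac{9}{P}$ ($g{\left(y,P \right)} = \frac{0}{\left(P - \frac{1}{16}\right) \frac{1}{y - 21}} - \frac{9}{P} = \frac{0}{\left(- \frac{1}{16} + P\right) \frac{1}{-21 + y}} - \frac{9}{P} = \frac{0}{\frac{1}{-21 + y} \left(- \frac{1}{16} + P\right)} - \frac{9}{P} = 0 \frac{-21 + y}{- \frac{1}{16} + P} - \frac{9}{P} = 0 - \frac{9}{P} = - \frac{9}{P}$)
$\left(g{\left(S{\left(-2,2 \right)},-38 \right)} - 1484\right) - 340 = \left(- \frac{9}{-38} - 1484\right) - 340 = \left(\left(-9\right) \left(- \frac{1}{38}\right) - 1484\right) - 340 = \left(\frac{9}{38} - 1484\right) - 340 = - \frac{56383}{38} - 340 = - \frac{69303}{38}$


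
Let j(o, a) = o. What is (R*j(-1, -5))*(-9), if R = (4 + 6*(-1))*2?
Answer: -36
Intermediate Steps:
R = -4 (R = (4 - 6)*2 = -2*2 = -4)
(R*j(-1, -5))*(-9) = -4*(-1)*(-9) = 4*(-9) = -36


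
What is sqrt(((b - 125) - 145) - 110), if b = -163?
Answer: I*sqrt(543) ≈ 23.302*I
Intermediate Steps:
sqrt(((b - 125) - 145) - 110) = sqrt(((-163 - 125) - 145) - 110) = sqrt((-288 - 145) - 110) = sqrt(-433 - 110) = sqrt(-543) = I*sqrt(543)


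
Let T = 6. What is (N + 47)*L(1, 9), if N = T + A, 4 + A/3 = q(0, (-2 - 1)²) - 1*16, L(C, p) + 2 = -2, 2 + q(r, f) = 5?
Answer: -8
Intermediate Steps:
q(r, f) = 3 (q(r, f) = -2 + 5 = 3)
L(C, p) = -4 (L(C, p) = -2 - 2 = -4)
A = -51 (A = -12 + 3*(3 - 1*16) = -12 + 3*(3 - 16) = -12 + 3*(-13) = -12 - 39 = -51)
N = -45 (N = 6 - 51 = -45)
(N + 47)*L(1, 9) = (-45 + 47)*(-4) = 2*(-4) = -8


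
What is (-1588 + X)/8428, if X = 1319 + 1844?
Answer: 225/1204 ≈ 0.18688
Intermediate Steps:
X = 3163
(-1588 + X)/8428 = (-1588 + 3163)/8428 = 1575*(1/8428) = 225/1204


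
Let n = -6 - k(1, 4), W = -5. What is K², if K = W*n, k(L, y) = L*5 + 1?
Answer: 3600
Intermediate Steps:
k(L, y) = 1 + 5*L (k(L, y) = 5*L + 1 = 1 + 5*L)
n = -12 (n = -6 - (1 + 5*1) = -6 - (1 + 5) = -6 - 1*6 = -6 - 6 = -12)
K = 60 (K = -5*(-12) = 60)
K² = 60² = 3600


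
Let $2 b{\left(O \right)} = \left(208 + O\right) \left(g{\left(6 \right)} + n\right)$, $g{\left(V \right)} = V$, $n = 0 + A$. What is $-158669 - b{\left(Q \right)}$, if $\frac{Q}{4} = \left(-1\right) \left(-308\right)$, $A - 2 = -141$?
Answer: $-62909$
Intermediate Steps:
$A = -139$ ($A = 2 - 141 = -139$)
$n = -139$ ($n = 0 - 139 = -139$)
$Q = 1232$ ($Q = 4 \left(\left(-1\right) \left(-308\right)\right) = 4 \cdot 308 = 1232$)
$b{\left(O \right)} = -13832 - \frac{133 O}{2}$ ($b{\left(O \right)} = \frac{\left(208 + O\right) \left(6 - 139\right)}{2} = \frac{\left(208 + O\right) \left(-133\right)}{2} = \frac{-27664 - 133 O}{2} = -13832 - \frac{133 O}{2}$)
$-158669 - b{\left(Q \right)} = -158669 - \left(-13832 - 81928\right) = -158669 - -95760 = -158669 + 95760 = -62909$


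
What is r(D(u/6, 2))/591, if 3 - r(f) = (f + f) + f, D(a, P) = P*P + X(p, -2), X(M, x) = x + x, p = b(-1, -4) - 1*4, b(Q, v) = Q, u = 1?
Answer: 1/197 ≈ 0.0050761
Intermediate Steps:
p = -5 (p = -1 - 1*4 = -1 - 4 = -5)
X(M, x) = 2*x
D(a, P) = -4 + P² (D(a, P) = P*P + 2*(-2) = P² - 4 = -4 + P²)
r(f) = 3 - 3*f (r(f) = 3 - ((f + f) + f) = 3 - (2*f + f) = 3 - 3*f)
r(D(u/6, 2))/591 = (3 - 3*(-4 + 2²))/591 = (3 - 3*(-4 + 4))*(1/591) = (3 - 3*0)*(1/591) = (3 + 0)*(1/591) = 3*(1/591) = 1/197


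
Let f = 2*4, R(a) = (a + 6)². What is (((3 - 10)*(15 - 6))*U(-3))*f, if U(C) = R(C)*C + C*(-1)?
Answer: 12096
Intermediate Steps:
R(a) = (6 + a)²
U(C) = -C + C*(6 + C)² (U(C) = (6 + C)²*C + C*(-1) = C*(6 + C)² - C = -C + C*(6 + C)²)
f = 8
(((3 - 10)*(15 - 6))*U(-3))*f = (((3 - 10)*(15 - 6))*(-3*(-1 + (6 - 3)²)))*8 = ((-7*9)*(-3*(-1 + 3²)))*8 = -(-189)*(-1 + 9)*8 = -(-189)*8*8 = -63*(-24)*8 = 1512*8 = 12096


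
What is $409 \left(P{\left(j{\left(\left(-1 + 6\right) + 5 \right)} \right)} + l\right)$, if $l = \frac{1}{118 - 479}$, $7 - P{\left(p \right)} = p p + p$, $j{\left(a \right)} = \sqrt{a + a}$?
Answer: $- \frac{1919846}{361} - 818 \sqrt{5} \approx -7147.2$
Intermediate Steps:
$j{\left(a \right)} = \sqrt{2} \sqrt{a}$ ($j{\left(a \right)} = \sqrt{2 a} = \sqrt{2} \sqrt{a}$)
$P{\left(p \right)} = 7 - p - p^{2}$ ($P{\left(p \right)} = 7 - \left(p p + p\right) = 7 - \left(p^{2} + p\right) = 7 - \left(p + p^{2}\right) = 7 - p - p^{2}$)
$l = - \frac{1}{361}$ ($l = \frac{1}{-361} = - \frac{1}{361} \approx -0.0027701$)
$409 \left(P{\left(j{\left(\left(-1 + 6\right) + 5 \right)} \right)} + l\right) = 409 \left(\left(7 - \sqrt{2} \sqrt{\left(-1 + 6\right) + 5} - \left(\sqrt{2} \sqrt{\left(-1 + 6\right) + 5}\right)^{2}\right) - \frac{1}{361}\right) = 409 \left(\left(7 - \sqrt{2} \sqrt{5 + 5} - \left(\sqrt{2} \sqrt{5 + 5}\right)^{2}\right) - \frac{1}{361}\right) = 409 \left(\left(7 - \sqrt{2} \sqrt{10} - \left(\sqrt{2} \sqrt{10}\right)^{2}\right) - \frac{1}{361}\right) = 409 \left(\left(7 - 2 \sqrt{5} - \left(2 \sqrt{5}\right)^{2}\right) - \frac{1}{361}\right) = 409 \left(\left(7 - 2 \sqrt{5} - 20\right) - \frac{1}{361}\right) = 409 \left(\left(-13 - 2 \sqrt{5}\right) - \frac{1}{361}\right) = 409 \left(- \frac{4694}{361} - 2 \sqrt{5}\right) = - \frac{1919846}{361} - 818 \sqrt{5}$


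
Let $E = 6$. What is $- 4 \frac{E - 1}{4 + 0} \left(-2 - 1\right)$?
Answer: $15$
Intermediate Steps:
$- 4 \frac{E - 1}{4 + 0} \left(-2 - 1\right) = - 4 \frac{6 - 1}{4 + 0} \left(-2 - 1\right) = - 4 \cdot \frac{1}{4} \cdot 5 \left(-2 - 1\right) = - 4 \cdot \frac{1}{4} \cdot 5 \left(-3\right) = \left(-4\right) \frac{5}{4} \left(-3\right) = \left(-5\right) \left(-3\right) = 15$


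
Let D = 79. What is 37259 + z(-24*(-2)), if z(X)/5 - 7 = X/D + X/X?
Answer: 2946861/79 ≈ 37302.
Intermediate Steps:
z(X) = 40 + 5*X/79 (z(X) = 35 + 5*(X/79 + X/X) = 35 + 5*(X*(1/79) + 1) = 35 + 5*(X/79 + 1) = 35 + 5*(1 + X/79) = 35 + (5 + 5*X/79) = 40 + 5*X/79)
37259 + z(-24*(-2)) = 37259 + (40 + 5*(-24*(-2))/79) = 37259 + (40 + (5/79)*48) = 37259 + (40 + 240/79) = 37259 + 3400/79 = 2946861/79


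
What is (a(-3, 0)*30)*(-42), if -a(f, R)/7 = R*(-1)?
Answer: 0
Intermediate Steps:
a(f, R) = 7*R (a(f, R) = -7*R*(-1) = -(-7)*R = 7*R)
(a(-3, 0)*30)*(-42) = ((7*0)*30)*(-42) = (0*30)*(-42) = 0*(-42) = 0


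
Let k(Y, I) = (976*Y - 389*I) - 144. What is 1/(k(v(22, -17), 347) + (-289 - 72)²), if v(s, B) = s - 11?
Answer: 1/5930 ≈ 0.00016863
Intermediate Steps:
v(s, B) = -11 + s
k(Y, I) = -144 - 389*I + 976*Y (k(Y, I) = (-389*I + 976*Y) - 144 = -144 - 389*I + 976*Y)
1/(k(v(22, -17), 347) + (-289 - 72)²) = 1/((-144 - 389*347 + 976*(-11 + 22)) + (-289 - 72)²) = 1/((-144 - 134983 + 976*11) + (-361)²) = 1/((-144 - 134983 + 10736) + 130321) = 1/(-124391 + 130321) = 1/5930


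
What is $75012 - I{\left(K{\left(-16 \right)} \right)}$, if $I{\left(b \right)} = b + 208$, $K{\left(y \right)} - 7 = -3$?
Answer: $74800$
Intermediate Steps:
$K{\left(y \right)} = 4$ ($K{\left(y \right)} = 7 - 3 = 4$)
$I{\left(b \right)} = 208 + b$
$75012 - I{\left(K{\left(-16 \right)} \right)} = 75012 - \left(208 + 4\right) = 75012 - 212 = 74800$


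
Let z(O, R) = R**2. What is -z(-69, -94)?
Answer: -8836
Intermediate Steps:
-z(-69, -94) = -1*(-94)**2 = -1*8836 = -8836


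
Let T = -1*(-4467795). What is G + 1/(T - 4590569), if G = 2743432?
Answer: 336822120367/122774 ≈ 2.7434e+6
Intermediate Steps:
T = 4467795
G + 1/(T - 4590569) = 2743432 + 1/(4467795 - 4590569) = 2743432 + 1/(-122774) = 2743432 - 1/122774 = 336822120367/122774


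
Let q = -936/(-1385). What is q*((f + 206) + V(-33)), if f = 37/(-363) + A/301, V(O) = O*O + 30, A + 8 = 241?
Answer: 45192238104/50443085 ≈ 895.91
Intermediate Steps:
A = 233 (A = -8 + 241 = 233)
V(O) = 30 + O² (V(O) = O² + 30 = 30 + O²)
f = 73442/109263 (f = 37/(-363) + 233/301 = 37*(-1/363) + 233*(1/301) = -37/363 + 233/301 = 73442/109263 ≈ 0.67216)
q = 936/1385 (q = -936*(-1/1385) = 936/1385 ≈ 0.67581)
q*((f + 206) + V(-33)) = 936*((73442/109263 + 206) + (30 + (-33)²))/1385 = 936*(22581620/109263 + (30 + 1089))/1385 = 936*(22581620/109263 + 1119)/1385 = (936/1385)*(144846917/109263) = 45192238104/50443085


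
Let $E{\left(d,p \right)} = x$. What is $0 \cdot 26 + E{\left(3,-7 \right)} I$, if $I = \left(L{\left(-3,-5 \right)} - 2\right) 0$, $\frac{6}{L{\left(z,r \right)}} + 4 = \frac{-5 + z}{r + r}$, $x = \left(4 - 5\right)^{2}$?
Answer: $0$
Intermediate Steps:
$x = 1$ ($x = \left(-1\right)^{2} = 1$)
$L{\left(z,r \right)} = \frac{6}{-4 + \frac{-5 + z}{2 r}}$ ($L{\left(z,r \right)} = \frac{6}{-4 + \frac{-5 + z}{r + r}} = \frac{6}{-4 + \frac{-5 + z}{2 r}}$)
$E{\left(d,p \right)} = 1$
$I = 0$ ($I = \left(12 \left(-5\right) \frac{1}{-5 - 3 - -40} - 2\right) 0 = \left(12 \left(-5\right) \frac{1}{-5 - 3 + 40} - 2\right) 0 = \left(12 \left(-5\right) \frac{1}{32} - 2\right) 0 = \left(- \frac{15}{8} - 2\right) 0 = \left(- \frac{31}{8}\right) 0 = 0$)
$0 \cdot 26 + E{\left(3,-7 \right)} I = 0 \cdot 26 + 1 \cdot 0 = 0 + 0 = 0$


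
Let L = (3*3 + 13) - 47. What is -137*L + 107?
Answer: 3532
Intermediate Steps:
L = -25 (L = (9 + 13) - 47 = 22 - 47 = -25)
-137*L + 107 = -137*(-25) + 107 = 3425 + 107 = 3532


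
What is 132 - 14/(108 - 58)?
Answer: 3293/25 ≈ 131.72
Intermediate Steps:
132 - 14/(108 - 58) = 132 - 14/50 = 132 - 14*1/50 = 132 - 7/25 = 3293/25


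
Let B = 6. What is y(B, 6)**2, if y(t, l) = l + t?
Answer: 144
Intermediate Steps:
y(B, 6)**2 = (6 + 6)**2 = 12**2 = 144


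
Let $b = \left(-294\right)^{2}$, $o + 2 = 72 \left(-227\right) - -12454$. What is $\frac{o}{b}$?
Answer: $- \frac{139}{3087} \approx -0.045028$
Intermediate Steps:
$o = -3892$ ($o = -2 + \left(72 \left(-227\right) - -12454\right) = -2 + \left(-16344 + 12454\right) = -2 - 3890 = -3892$)
$b = 86436$
$\frac{o}{b} = - \frac{3892}{86436} = \left(-3892\right) \frac{1}{86436} = - \frac{139}{3087}$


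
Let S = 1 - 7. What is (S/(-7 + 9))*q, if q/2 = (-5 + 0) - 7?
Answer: 72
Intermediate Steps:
S = -6
q = -24 (q = 2*((-5 + 0) - 7) = 2*(-5 - 7) = 2*(-12) = -24)
(S/(-7 + 9))*q = -6/(-7 + 9)*(-24) = -6/2*(-24) = -6*½*(-24) = -3*(-24) = 72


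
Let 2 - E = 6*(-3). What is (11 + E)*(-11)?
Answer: -341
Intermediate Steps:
E = 20 (E = 2 - 6*(-3) = 2 - 1*(-18) = 2 + 18 = 20)
(11 + E)*(-11) = (11 + 20)*(-11) = 31*(-11) = -341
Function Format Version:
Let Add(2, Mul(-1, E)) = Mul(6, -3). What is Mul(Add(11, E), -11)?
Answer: -341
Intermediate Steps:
E = 20 (E = Add(2, Mul(-1, Mul(6, -3))) = Add(2, Mul(-1, -18)) = Add(2, 18) = 20)
Mul(Add(11, E), -11) = Mul(Add(11, 20), -11) = Mul(31, -11) = -341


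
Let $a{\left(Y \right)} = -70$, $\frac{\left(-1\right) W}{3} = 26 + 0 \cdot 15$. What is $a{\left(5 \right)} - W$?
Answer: $8$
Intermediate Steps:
$W = -78$ ($W = - 3 \left(26 + 0 \cdot 15\right) = - 3 \left(26 + 0\right) = \left(-3\right) 26 = -78$)
$a{\left(5 \right)} - W = -70 - -78 = -70 + 78 = 8$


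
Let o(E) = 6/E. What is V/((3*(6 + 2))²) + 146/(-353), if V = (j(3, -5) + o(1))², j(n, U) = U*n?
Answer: -6167/22592 ≈ -0.27297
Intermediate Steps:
V = 81 (V = (-5*3 + 6/1)² = (-15 + 6*1)² = (-15 + 6)² = (-9)² = 81)
V/((3*(6 + 2))²) + 146/(-353) = 81/((3*(6 + 2))²) + 146/(-353) = 81/((3*8)²) + 146*(-1/353) = 81/(24²) - 146/353 = 81/576 - 146/353 = 81*(1/576) - 146/353 = 9/64 - 146/353 = -6167/22592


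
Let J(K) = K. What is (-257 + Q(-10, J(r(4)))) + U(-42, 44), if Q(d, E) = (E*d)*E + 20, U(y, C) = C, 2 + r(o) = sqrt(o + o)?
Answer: -313 + 80*sqrt(2) ≈ -199.86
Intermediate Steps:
r(o) = -2 + sqrt(2)*sqrt(o) (r(o) = -2 + sqrt(o + o) = -2 + sqrt(2*o) = -2 + sqrt(2)*sqrt(o))
Q(d, E) = 20 + d*E**2 (Q(d, E) = d*E**2 + 20 = 20 + d*E**2)
(-257 + Q(-10, J(r(4)))) + U(-42, 44) = (-257 + (20 - 10*(-2 + sqrt(2)*sqrt(4))**2)) + 44 = (-257 + (20 - 10*(-2 + sqrt(2)*2)**2)) + 44 = (-257 + (20 - 10*(-2 + 2*sqrt(2))**2)) + 44 = (-237 - 10*(-2 + 2*sqrt(2))**2) + 44 = -193 - 10*(-2 + 2*sqrt(2))**2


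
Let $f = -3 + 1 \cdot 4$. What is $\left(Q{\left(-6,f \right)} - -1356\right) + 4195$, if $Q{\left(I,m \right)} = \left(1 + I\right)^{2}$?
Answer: $5576$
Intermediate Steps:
$f = 1$ ($f = -3 + 4 = 1$)
$\left(Q{\left(-6,f \right)} - -1356\right) + 4195 = \left(\left(1 - 6\right)^{2} - -1356\right) + 4195 = \left(\left(-5\right)^{2} + 1356\right) + 4195 = \left(25 + 1356\right) + 4195 = 1381 + 4195 = 5576$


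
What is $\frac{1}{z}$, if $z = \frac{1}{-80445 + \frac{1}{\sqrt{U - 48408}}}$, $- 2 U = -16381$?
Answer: $-80445 - \frac{i \sqrt{160870}}{80435} \approx -80445.0 - 0.0049865 i$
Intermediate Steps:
$U = \frac{16381}{2}$ ($U = \left(- \frac{1}{2}\right) \left(-16381\right) = \frac{16381}{2} \approx 8190.5$)
$z = \frac{1}{-80445 - \frac{i \sqrt{160870}}{80435}}$ ($z = \frac{1}{-80445 + \frac{1}{\sqrt{\frac{16381}{2} - 48408}}} = \frac{1}{-80445 + \frac{1}{\sqrt{- \frac{80435}{2}}}} = \frac{1}{-80445 + \frac{1}{\frac{1}{2} i \sqrt{160870}}} = \frac{1}{-80445 - \frac{i \sqrt{160870}}{80435}} \approx -1.2431 \cdot 10^{-5} + 9.0 \cdot 10^{-13} i$)
$\frac{1}{z} = \frac{1}{- \frac{6470593575}{520526900140877} + \frac{i \sqrt{160870}}{520526900140877}}$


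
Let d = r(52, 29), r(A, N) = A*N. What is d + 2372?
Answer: 3880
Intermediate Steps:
d = 1508 (d = 52*29 = 1508)
d + 2372 = 1508 + 2372 = 3880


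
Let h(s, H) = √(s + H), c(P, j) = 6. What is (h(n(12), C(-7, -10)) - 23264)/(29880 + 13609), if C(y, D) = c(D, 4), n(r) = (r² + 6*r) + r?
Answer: -23264/43489 + 3*√26/43489 ≈ -0.53459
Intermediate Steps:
n(r) = r² + 7*r
C(y, D) = 6
h(s, H) = √(H + s)
(h(n(12), C(-7, -10)) - 23264)/(29880 + 13609) = (√(6 + 12*(7 + 12)) - 23264)/(29880 + 13609) = (√(6 + 12*19) - 23264)/43489 = (√(6 + 228) - 23264)*(1/43489) = (√234 - 23264)*(1/43489) = (3*√26 - 23264)*(1/43489) = (-23264 + 3*√26)*(1/43489) = -23264/43489 + 3*√26/43489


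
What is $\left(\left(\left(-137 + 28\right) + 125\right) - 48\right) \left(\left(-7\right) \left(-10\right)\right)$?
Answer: $-2240$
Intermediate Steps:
$\left(\left(\left(-137 + 28\right) + 125\right) - 48\right) \left(\left(-7\right) \left(-10\right)\right) = \left(\left(-109 + 125\right) - 48\right) 70 = \left(16 - 48\right) 70 = \left(-32\right) 70 = -2240$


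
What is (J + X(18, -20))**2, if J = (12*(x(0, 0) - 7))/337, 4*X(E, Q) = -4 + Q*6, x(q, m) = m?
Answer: 110901961/113569 ≈ 976.52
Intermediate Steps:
X(E, Q) = -1 + 3*Q/2 (X(E, Q) = (-4 + Q*6)/4 = (-4 + 6*Q)/4 = -1 + 3*Q/2)
J = -84/337 (J = (12*(0 - 7))/337 = (12*(-7))*(1/337) = -84*1/337 = -84/337 ≈ -0.24926)
(J + X(18, -20))**2 = (-84/337 + (-1 + (3/2)*(-20)))**2 = (-84/337 + (-1 - 30))**2 = (-84/337 - 31)**2 = (-10531/337)**2 = 110901961/113569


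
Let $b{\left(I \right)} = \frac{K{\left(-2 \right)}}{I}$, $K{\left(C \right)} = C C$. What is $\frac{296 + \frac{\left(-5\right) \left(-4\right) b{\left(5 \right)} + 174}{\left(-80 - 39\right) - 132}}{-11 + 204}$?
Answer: $\frac{74106}{48443} \approx 1.5298$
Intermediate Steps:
$K{\left(C \right)} = C^{2}$
$b{\left(I \right)} = \frac{4}{I}$ ($b{\left(I \right)} = \frac{\left(-2\right)^{2}}{I} = \frac{4}{I}$)
$\frac{296 + \frac{\left(-5\right) \left(-4\right) b{\left(5 \right)} + 174}{\left(-80 - 39\right) - 132}}{-11 + 204} = \frac{296 + \frac{\left(-5\right) \left(-4\right) \frac{4}{5} + 174}{\left(-80 - 39\right) - 132}}{-11 + 204} = \frac{296 + \frac{20 \cdot 4 \cdot \frac{1}{5} + 174}{-119 - 132}}{193} = \left(296 + \frac{20 \cdot \frac{4}{5} + 174}{-251}\right) \frac{1}{193} = \left(296 + \left(16 + 174\right) \left(- \frac{1}{251}\right)\right) \frac{1}{193} = \left(296 + 190 \left(- \frac{1}{251}\right)\right) \frac{1}{193} = \left(296 - \frac{190}{251}\right) \frac{1}{193} = \frac{74106}{251} \cdot \frac{1}{193} = \frac{74106}{48443}$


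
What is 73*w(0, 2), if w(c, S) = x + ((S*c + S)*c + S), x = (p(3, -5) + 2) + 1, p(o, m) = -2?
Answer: 219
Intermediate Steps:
x = 1 (x = (-2 + 2) + 1 = 0 + 1 = 1)
w(c, S) = 1 + S + c*(S + S*c) (w(c, S) = 1 + ((S*c + S)*c + S) = 1 + ((S + S*c)*c + S) = 1 + (c*(S + S*c) + S) = 1 + (S + c*(S + S*c)) = 1 + S + c*(S + S*c))
73*w(0, 2) = 73*(1 + 2 + 2*0 + 2*0²) = 73*(1 + 2 + 0 + 2*0) = 73*(1 + 2 + 0 + 0) = 73*3 = 219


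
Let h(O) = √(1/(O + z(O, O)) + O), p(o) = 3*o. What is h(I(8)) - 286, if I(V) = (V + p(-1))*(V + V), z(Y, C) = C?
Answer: -286 + √128010/40 ≈ -277.06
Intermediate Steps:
I(V) = 2*V*(-3 + V) (I(V) = (V + 3*(-1))*(V + V) = (V - 3)*(2*V) = (-3 + V)*(2*V) = 2*V*(-3 + V))
h(O) = √(O + 1/(2*O)) (h(O) = √(1/(O + O) + O) = √(1/(2*O) + O) = √(O + 1/(2*O)))
h(I(8)) - 286 = √(2/((2*8*(-3 + 8))) + 4*(2*8*(-3 + 8)))/2 - 286 = √(2/((2*8*5)) + 4*(2*8*5))/2 - 286 = √(2/80 + 4*80)/2 - 286 = √(2*(1/80) + 320)/2 - 286 = √(1/40 + 320)/2 - 286 = √(12801/40)/2 - 286 = (√128010/20)/2 - 286 = √128010/40 - 286 = -286 + √128010/40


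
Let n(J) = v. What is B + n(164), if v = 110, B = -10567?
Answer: -10457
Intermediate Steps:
n(J) = 110
B + n(164) = -10567 + 110 = -10457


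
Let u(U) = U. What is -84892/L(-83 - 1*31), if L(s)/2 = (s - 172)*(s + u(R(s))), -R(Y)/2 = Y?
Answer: 1117/858 ≈ 1.3019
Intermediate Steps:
R(Y) = -2*Y
L(s) = -2*s*(-172 + s) (L(s) = 2*((s - 172)*(s - 2*s)) = 2*((-172 + s)*(-s)) = 2*(-s*(-172 + s)) = -2*s*(-172 + s))
-84892/L(-83 - 1*31) = -84892*1/(2*(-83 - 1*31)*(172 - (-83 - 1*31))) = -84892*1/(2*(-83 - 31)*(172 - (-83 - 31))) = -84892*(-1/(228*(172 - 1*(-114)))) = -84892*(-1/(228*(172 + 114))) = -84892/(2*(-114)*286) = -84892/(-65208) = -84892*(-1/65208) = 1117/858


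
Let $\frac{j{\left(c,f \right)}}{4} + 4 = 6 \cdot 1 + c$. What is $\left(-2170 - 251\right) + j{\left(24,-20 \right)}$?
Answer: $-2317$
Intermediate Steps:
$j{\left(c,f \right)} = 8 + 4 c$ ($j{\left(c,f \right)} = -16 + 4 \left(6 \cdot 1 + c\right) = -16 + 4 \left(6 + c\right) = -16 + \left(24 + 4 c\right) = 8 + 4 c$)
$\left(-2170 - 251\right) + j{\left(24,-20 \right)} = \left(-2170 - 251\right) + \left(8 + 4 \cdot 24\right) = -2421 + \left(8 + 96\right) = -2421 + 104 = -2317$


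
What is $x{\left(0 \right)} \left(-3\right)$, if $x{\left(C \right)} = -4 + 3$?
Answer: $3$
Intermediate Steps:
$x{\left(C \right)} = -1$
$x{\left(0 \right)} \left(-3\right) = \left(-1\right) \left(-3\right) = 3$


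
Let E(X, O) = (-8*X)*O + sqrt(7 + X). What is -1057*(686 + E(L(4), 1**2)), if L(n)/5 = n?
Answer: -555982 - 3171*sqrt(3) ≈ -5.6147e+5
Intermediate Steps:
L(n) = 5*n
E(X, O) = sqrt(7 + X) - 8*O*X (E(X, O) = -8*O*X + sqrt(7 + X) = sqrt(7 + X) - 8*O*X)
-1057*(686 + E(L(4), 1**2)) = -1057*(686 + (sqrt(7 + 5*4) - 8*1**2*5*4)) = -1057*(686 + (sqrt(7 + 20) - 8*1*20)) = -1057*(686 + (sqrt(27) - 160)) = -1057*(686 + (3*sqrt(3) - 160)) = -1057*(686 + (-160 + 3*sqrt(3))) = -1057*(526 + 3*sqrt(3)) = -555982 - 3171*sqrt(3)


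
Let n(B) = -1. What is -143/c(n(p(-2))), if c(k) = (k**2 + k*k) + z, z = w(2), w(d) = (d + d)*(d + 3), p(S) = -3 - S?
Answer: -13/2 ≈ -6.5000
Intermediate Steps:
w(d) = 2*d*(3 + d) (w(d) = (2*d)*(3 + d) = 2*d*(3 + d))
z = 20 (z = 2*2*(3 + 2) = 2*2*5 = 20)
c(k) = 20 + 2*k**2 (c(k) = (k**2 + k*k) + 20 = (k**2 + k**2) + 20 = 2*k**2 + 20 = 20 + 2*k**2)
-143/c(n(p(-2))) = -143/(20 + 2*(-1)**2) = -143/(20 + 2*1) = -143/(20 + 2) = -143/22 = -143*1/22 = -13/2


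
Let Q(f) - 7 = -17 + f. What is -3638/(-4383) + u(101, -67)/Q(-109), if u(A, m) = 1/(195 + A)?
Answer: 128140529/154386792 ≈ 0.83000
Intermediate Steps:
Q(f) = -10 + f (Q(f) = 7 + (-17 + f) = -10 + f)
-3638/(-4383) + u(101, -67)/Q(-109) = -3638/(-4383) + 1/((195 + 101)*(-10 - 109)) = -3638*(-1/4383) + 1/(296*(-119)) = 3638/4383 + (1/296)*(-1/119) = 3638/4383 - 1/35224 = 128140529/154386792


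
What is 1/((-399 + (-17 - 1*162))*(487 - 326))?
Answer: -1/93058 ≈ -1.0746e-5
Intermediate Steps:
1/((-399 + (-17 - 1*162))*(487 - 326)) = 1/((-399 + (-17 - 162))*161) = 1/((-399 - 179)*161) = 1/(-578*161) = 1/(-93058) = -1/93058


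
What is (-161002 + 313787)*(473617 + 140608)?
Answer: 93844366625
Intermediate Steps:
(-161002 + 313787)*(473617 + 140608) = 152785*614225 = 93844366625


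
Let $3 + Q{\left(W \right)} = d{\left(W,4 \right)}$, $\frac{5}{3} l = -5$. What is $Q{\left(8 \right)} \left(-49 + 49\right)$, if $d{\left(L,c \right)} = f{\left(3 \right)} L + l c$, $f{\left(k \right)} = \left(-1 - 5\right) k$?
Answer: $0$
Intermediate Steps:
$l = -3$ ($l = \frac{3}{5} \left(-5\right) = -3$)
$f{\left(k \right)} = - 6 k$
$d{\left(L,c \right)} = - 18 L - 3 c$ ($d{\left(L,c \right)} = \left(-6\right) 3 L - 3 c = - 18 L - 3 c$)
$Q{\left(W \right)} = -15 - 18 W$ ($Q{\left(W \right)} = -3 - \left(12 + 18 W\right) = -15 - 18 W$)
$Q{\left(8 \right)} \left(-49 + 49\right) = \left(-15 - 144\right) \left(-49 + 49\right) = \left(-15 - 144\right) 0 = \left(-159\right) 0 = 0$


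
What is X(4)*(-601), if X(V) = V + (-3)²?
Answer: -7813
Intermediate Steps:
X(V) = 9 + V (X(V) = V + 9 = 9 + V)
X(4)*(-601) = (9 + 4)*(-601) = 13*(-601) = -7813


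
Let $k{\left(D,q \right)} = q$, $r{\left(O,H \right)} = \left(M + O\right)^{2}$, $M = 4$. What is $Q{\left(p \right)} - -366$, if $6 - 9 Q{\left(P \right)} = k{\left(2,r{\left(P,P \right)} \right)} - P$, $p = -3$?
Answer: $\frac{3296}{9} \approx 366.22$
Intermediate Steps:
$r{\left(O,H \right)} = \left(4 + O\right)^{2}$
$Q{\left(P \right)} = \frac{2}{3} - \frac{\left(4 + P\right)^{2}}{9} + \frac{P}{9}$ ($Q{\left(P \right)} = \frac{2}{3} - \frac{\left(4 + P\right)^{2} - P}{9} = \frac{2}{3} + \left(- \frac{\left(4 + P\right)^{2}}{9} + \frac{P}{9}\right) = \frac{2}{3} - \frac{\left(4 + P\right)^{2}}{9} + \frac{P}{9}$)
$Q{\left(p \right)} - -366 = \left(\frac{2}{3} - \frac{\left(4 - 3\right)^{2}}{9} + \frac{1}{9} \left(-3\right)\right) - -366 = \left(\frac{2}{3} - \frac{1^{2}}{9} - \frac{1}{3}\right) + 366 = \left(\frac{2}{3} - \frac{1}{9} - \frac{1}{3}\right) + 366 = \frac{2}{9} + 366 = \frac{3296}{9}$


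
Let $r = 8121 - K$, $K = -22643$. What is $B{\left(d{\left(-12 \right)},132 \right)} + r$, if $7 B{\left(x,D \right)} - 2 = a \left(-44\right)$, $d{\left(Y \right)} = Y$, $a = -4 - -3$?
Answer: $\frac{215394}{7} \approx 30771.0$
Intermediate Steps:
$a = -1$ ($a = -4 + 3 = -1$)
$r = 30764$ ($r = 8121 - -22643 = 8121 + 22643 = 30764$)
$B{\left(x,D \right)} = \frac{46}{7}$ ($B{\left(x,D \right)} = \frac{2}{7} + \frac{\left(-1\right) \left(-44\right)}{7} = \frac{2}{7} + \frac{1}{7} \cdot 44 = \frac{2}{7} + \frac{44}{7} = \frac{46}{7}$)
$B{\left(d{\left(-12 \right)},132 \right)} + r = \frac{46}{7} + 30764 = \frac{215394}{7}$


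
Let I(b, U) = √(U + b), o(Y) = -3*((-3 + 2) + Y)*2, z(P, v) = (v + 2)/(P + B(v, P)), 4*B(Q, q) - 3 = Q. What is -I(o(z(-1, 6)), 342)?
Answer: -6*√215/5 ≈ -17.595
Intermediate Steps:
B(Q, q) = ¾ + Q/4
z(P, v) = (2 + v)/(¾ + P + v/4) (z(P, v) = (v + 2)/(P + (¾ + v/4)) = (2 + v)/(¾ + P + v/4))
o(Y) = 6 - 6*Y (o(Y) = -3*(-1 + Y)*2 = (3 - 3*Y)*2 = 6 - 6*Y)
-I(o(z(-1, 6)), 342) = -√(342 + (6 - 24*(2 + 6)/(3 + 6 + 4*(-1)))) = -√(342 + (6 - 24*8/(3 + 6 - 4))) = -√(342 + (6 - 24*8/5)) = -√(342 + (6 - 6*32/5)) = -√(342 + (6 - 192/5)) = -√(342 - 162/5) = -√(1548/5) = -6*√215/5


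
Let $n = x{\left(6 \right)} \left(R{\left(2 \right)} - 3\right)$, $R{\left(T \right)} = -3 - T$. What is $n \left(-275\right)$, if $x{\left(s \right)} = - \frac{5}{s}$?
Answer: $- \frac{5500}{3} \approx -1833.3$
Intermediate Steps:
$n = \frac{20}{3}$ ($n = - \frac{5}{6} \left(\left(-3 - 2\right) - 3\right) = \left(-5\right) \frac{1}{6} \left(\left(-3 - 2\right) - 3\right) = - \frac{5 \left(-5 - 3\right)}{6} = \left(- \frac{5}{6}\right) \left(-8\right) = \frac{20}{3} \approx 6.6667$)
$n \left(-275\right) = \frac{20}{3} \left(-275\right) = - \frac{5500}{3}$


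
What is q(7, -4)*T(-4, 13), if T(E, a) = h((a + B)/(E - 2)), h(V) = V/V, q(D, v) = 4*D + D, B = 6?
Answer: 35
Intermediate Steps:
q(D, v) = 5*D
h(V) = 1
T(E, a) = 1
q(7, -4)*T(-4, 13) = (5*7)*1 = 35*1 = 35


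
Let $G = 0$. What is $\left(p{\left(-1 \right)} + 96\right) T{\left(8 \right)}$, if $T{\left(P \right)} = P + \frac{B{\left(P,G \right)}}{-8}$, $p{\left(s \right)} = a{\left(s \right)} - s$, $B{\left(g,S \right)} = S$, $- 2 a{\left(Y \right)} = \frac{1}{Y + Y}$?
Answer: $778$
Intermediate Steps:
$a{\left(Y \right)} = - \frac{1}{4 Y}$ ($a{\left(Y \right)} = - \frac{1}{2 \left(Y + Y\right)} = - \frac{1}{2 \cdot 2 Y} = - \frac{\frac{1}{2} \frac{1}{Y}}{2} = - \frac{1}{4 Y}$)
$p{\left(s \right)} = - s - \frac{1}{4 s}$ ($p{\left(s \right)} = - \frac{1}{4 s} - s = - s - \frac{1}{4 s}$)
$T{\left(P \right)} = P$ ($T{\left(P \right)} = P + \frac{0}{-8} = P + 0 \left(- \frac{1}{8}\right) = P + 0 = P$)
$\left(p{\left(-1 \right)} + 96\right) T{\left(8 \right)} = \left(\left(\left(-1\right) \left(-1\right) - \frac{1}{4 \left(-1\right)}\right) + 96\right) 8 = \left(\left(1 - - \frac{1}{4}\right) + 96\right) 8 = \left(\left(1 + \frac{1}{4}\right) + 96\right) 8 = \left(\frac{5}{4} + 96\right) 8 = \frac{389}{4} \cdot 8 = 778$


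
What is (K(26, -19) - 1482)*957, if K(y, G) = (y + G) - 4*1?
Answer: -1415403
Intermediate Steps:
K(y, G) = -4 + G + y (K(y, G) = (G + y) - 4 = -4 + G + y)
(K(26, -19) - 1482)*957 = ((-4 - 19 + 26) - 1482)*957 = (3 - 1482)*957 = -1479*957 = -1415403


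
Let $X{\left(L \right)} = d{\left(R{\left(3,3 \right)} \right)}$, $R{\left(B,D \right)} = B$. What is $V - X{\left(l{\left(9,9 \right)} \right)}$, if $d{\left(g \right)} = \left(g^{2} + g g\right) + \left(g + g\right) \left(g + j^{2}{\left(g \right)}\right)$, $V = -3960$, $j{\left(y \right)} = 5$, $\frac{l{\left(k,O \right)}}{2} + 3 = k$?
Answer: $-4146$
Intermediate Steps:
$l{\left(k,O \right)} = -6 + 2 k$
$d{\left(g \right)} = 2 g^{2} + 2 g \left(25 + g\right)$ ($d{\left(g \right)} = \left(g^{2} + g g\right) + \left(g + g\right) \left(g + 5^{2}\right) = \left(g^{2} + g^{2}\right) + 2 g \left(g + 25\right) = 2 g^{2} + 2 g \left(25 + g\right)$)
$X{\left(L \right)} = 186$ ($X{\left(L \right)} = 2 \cdot 3 \left(25 + 2 \cdot 3\right) = 2 \cdot 3 \left(25 + 6\right) = 2 \cdot 3 \cdot 31 = 186$)
$V - X{\left(l{\left(9,9 \right)} \right)} = -3960 - 186 = -4146$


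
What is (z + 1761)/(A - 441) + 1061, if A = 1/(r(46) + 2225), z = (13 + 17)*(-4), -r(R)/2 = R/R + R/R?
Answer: 1035562399/979460 ≈ 1057.3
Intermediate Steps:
r(R) = -4 (r(R) = -2*(R/R + R/R) = -2*(1 + 1) = -2*2 = -4)
z = -120 (z = 30*(-4) = -120)
A = 1/2221 (A = 1/(-4 + 2225) = 1/2221 ≈ 0.00045025)
(z + 1761)/(A - 441) + 1061 = (-120 + 1761)/(1/2221 - 441) + 1061 = 1641/(-979460/2221) + 1061 = 1641*(-2221/979460) + 1061 = -3644661/979460 + 1061 = 1035562399/979460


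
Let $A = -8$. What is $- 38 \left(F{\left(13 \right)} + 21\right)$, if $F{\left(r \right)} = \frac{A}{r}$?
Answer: $- \frac{10070}{13} \approx -774.62$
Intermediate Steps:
$F{\left(r \right)} = - \frac{8}{r}$
$- 38 \left(F{\left(13 \right)} + 21\right) = - 38 \left(- \frac{8}{13} + 21\right) = \left(-38\right) \frac{265}{13} = - \frac{10070}{13}$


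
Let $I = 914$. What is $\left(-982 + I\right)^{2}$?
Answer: $4624$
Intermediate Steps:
$\left(-982 + I\right)^{2} = \left(-982 + 914\right)^{2} = \left(-68\right)^{2} = 4624$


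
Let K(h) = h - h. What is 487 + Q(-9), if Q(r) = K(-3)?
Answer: 487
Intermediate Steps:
K(h) = 0
Q(r) = 0
487 + Q(-9) = 487 + 0 = 487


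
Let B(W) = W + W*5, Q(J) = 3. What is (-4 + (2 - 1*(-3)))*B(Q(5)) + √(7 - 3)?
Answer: 20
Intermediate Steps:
B(W) = 6*W (B(W) = W + 5*W = 6*W)
(-4 + (2 - 1*(-3)))*B(Q(5)) + √(7 - 3) = (-4 + (2 - 1*(-3)))*(6*3) + √(7 - 3) = (-4 + (2 + 3))*18 + √4 = (-4 + 5)*18 + 2 = 1*18 + 2 = 18 + 2 = 20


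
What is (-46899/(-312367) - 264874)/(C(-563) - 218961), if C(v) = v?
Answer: 82737849859/68572053308 ≈ 1.2066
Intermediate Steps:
(-46899/(-312367) - 264874)/(C(-563) - 218961) = (-46899/(-312367) - 264874)/(-563 - 218961) = (-46899*(-1/312367) - 264874)/(-219524) = (46899/312367 - 264874)*(-1/219524) = -82737849859/312367*(-1/219524) = 82737849859/68572053308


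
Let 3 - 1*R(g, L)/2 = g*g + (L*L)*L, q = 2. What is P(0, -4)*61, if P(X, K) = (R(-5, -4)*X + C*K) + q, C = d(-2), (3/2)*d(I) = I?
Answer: 1342/3 ≈ 447.33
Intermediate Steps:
d(I) = 2*I/3
R(g, L) = 6 - 2*L³ - 2*g² (R(g, L) = 6 - 2*(g*g + (L*L)*L) = 6 - 2*(g² + L²*L) = 6 - 2*(g² + L³) = 6 - 2*(L³ + g²) = 6 + (-2*L³ - 2*g²) = 6 - 2*L³ - 2*g²)
C = -4/3 (C = (⅔)*(-2) = -4/3 ≈ -1.3333)
P(X, K) = 2 + 84*X - 4*K/3 (P(X, K) = ((6 - 2*(-4)³ - 2*(-5)²)*X - 4*K/3) + 2 = ((6 - 2*(-64) - 2*25)*X - 4*K/3) + 2 = ((6 + 128 - 50)*X - 4*K/3) + 2 = (84*X - 4*K/3) + 2 = 2 + 84*X - 4*K/3)
P(0, -4)*61 = (2 + 84*0 - 4/3*(-4))*61 = (2 + 0 + 16/3)*61 = (22/3)*61 = 1342/3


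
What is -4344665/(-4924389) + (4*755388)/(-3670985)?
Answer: 1069902613297/18077358153165 ≈ 0.059185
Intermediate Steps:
-4344665/(-4924389) + (4*755388)/(-3670985) = -4344665*(-1/4924389) + 3021552*(-1/3670985) = 4344665/4924389 - 3021552/3670985 = 1069902613297/18077358153165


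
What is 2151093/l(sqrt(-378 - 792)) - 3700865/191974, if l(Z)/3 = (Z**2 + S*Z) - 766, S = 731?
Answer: -1297076850476337/60371068379942 - 1572448983*I*sqrt(130)/628950466 ≈ -21.485 - 28.506*I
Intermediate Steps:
l(Z) = -2298 + 3*Z**2 + 2193*Z (l(Z) = 3*((Z**2 + 731*Z) - 766) = 3*(-766 + Z**2 + 731*Z) = -2298 + 3*Z**2 + 2193*Z)
2151093/l(sqrt(-378 - 792)) - 3700865/191974 = 2151093/(-2298 + 3*(sqrt(-378 - 792))**2 + 2193*sqrt(-378 - 792)) - 3700865/191974 = 2151093/(-2298 + 3*(sqrt(-1170))**2 + 2193*sqrt(-1170)) - 3700865*1/191974 = 2151093/(-2298 + 3*(3*I*sqrt(130))**2 + 2193*(3*I*sqrt(130))) - 3700865/191974 = 2151093/(-2298 + 3*(-1170) + 6579*I*sqrt(130)) - 3700865/191974 = 2151093/(-2298 - 3510 + 6579*I*sqrt(130)) - 3700865/191974 = 2151093/(-5808 + 6579*I*sqrt(130)) - 3700865/191974 = -3700865/191974 + 2151093/(-5808 + 6579*I*sqrt(130))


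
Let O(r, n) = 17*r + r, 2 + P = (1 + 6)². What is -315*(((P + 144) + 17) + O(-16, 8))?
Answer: 25200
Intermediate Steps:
P = 47 (P = -2 + (1 + 6)² = -2 + 7² = -2 + 49 = 47)
O(r, n) = 18*r
-315*(((P + 144) + 17) + O(-16, 8)) = -315*(((47 + 144) + 17) + 18*(-16)) = -315*((191 + 17) - 288) = -315*(208 - 288) = -315*(-80) = 25200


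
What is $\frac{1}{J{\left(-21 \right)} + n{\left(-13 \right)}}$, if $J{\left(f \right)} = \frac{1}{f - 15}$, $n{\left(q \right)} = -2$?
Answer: $- \frac{36}{73} \approx -0.49315$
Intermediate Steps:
$J{\left(f \right)} = \frac{1}{-15 + f}$
$\frac{1}{J{\left(-21 \right)} + n{\left(-13 \right)}} = \frac{1}{\frac{1}{-15 - 21} - 2} = \frac{1}{\frac{1}{-36} - 2} = \frac{1}{- \frac{1}{36} - 2} = \frac{1}{- \frac{73}{36}} = - \frac{36}{73}$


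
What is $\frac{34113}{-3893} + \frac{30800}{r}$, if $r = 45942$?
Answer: $- \frac{723657523}{89426103} \approx -8.0922$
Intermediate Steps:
$\frac{34113}{-3893} + \frac{30800}{r} = \frac{34113}{-3893} + \frac{30800}{45942} = 34113 \left(- \frac{1}{3893}\right) + 30800 \cdot \frac{1}{45942} = - \frac{34113}{3893} + \frac{15400}{22971} = - \frac{723657523}{89426103}$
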